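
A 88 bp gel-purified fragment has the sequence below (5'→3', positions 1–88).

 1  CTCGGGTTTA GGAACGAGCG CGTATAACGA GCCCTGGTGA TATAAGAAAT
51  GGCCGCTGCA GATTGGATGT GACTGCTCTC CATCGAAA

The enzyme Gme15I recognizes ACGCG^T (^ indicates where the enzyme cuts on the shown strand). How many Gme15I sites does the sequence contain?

No occurrence of ACGCGT is present in the sequence.
Gme15I does not cut: 0 sites.

0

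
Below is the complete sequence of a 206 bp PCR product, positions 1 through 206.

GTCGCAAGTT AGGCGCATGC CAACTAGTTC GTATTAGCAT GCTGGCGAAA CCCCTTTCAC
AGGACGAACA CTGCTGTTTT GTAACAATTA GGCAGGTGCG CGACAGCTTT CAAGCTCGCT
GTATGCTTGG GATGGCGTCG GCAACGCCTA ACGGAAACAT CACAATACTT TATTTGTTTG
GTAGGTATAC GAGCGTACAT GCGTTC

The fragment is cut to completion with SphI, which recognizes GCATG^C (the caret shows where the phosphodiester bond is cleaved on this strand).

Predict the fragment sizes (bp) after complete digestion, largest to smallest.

165, 22, 19 bp

SphI sites (GCATGC) start at positions 15, 37.
SphI cuts after base 5 of each site (before the last base), so after positions 19, 41.
Linear molecule, 2 cuts → 3 fragments:
  1–19 → 19 bp
  20–41 → 22 bp
  42–206 → 165 bp
Sorted largest to smallest: 165, 22, 19 bp.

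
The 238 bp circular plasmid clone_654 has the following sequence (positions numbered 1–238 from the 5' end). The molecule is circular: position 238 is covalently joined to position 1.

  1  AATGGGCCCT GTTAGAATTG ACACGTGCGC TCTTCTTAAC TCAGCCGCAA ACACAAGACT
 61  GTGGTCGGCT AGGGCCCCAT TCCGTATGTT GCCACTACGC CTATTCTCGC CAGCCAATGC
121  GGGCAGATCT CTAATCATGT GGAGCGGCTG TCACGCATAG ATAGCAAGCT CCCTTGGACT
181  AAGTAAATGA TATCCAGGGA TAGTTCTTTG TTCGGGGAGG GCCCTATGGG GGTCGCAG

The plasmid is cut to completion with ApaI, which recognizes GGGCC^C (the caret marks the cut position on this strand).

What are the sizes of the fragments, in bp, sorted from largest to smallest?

ApaI sites (GGGCCC) start at positions 4, 72, 219.
ApaI cuts after base 5 of each site (before the last base), so after positions 8, 76, 223.
Circular molecule, 3 cuts → 3 fragments:
  9–76 → 68 bp
  77–223 → 147 bp
  224–238 then 1–8 → 15 + 8 = 23 bp
Sorted largest to smallest: 147, 68, 23 bp.

147, 68, 23 bp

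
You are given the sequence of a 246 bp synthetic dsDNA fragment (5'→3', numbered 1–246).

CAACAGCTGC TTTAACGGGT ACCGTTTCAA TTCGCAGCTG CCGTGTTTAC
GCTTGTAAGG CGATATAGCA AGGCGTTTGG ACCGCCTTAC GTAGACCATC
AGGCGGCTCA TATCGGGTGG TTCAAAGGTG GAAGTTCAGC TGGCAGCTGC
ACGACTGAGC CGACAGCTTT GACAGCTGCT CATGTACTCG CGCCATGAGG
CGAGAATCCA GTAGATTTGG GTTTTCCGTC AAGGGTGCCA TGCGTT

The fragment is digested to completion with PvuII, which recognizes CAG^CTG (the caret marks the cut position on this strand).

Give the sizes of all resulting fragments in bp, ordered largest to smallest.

102, 71, 31, 29, 7, 6 bp

PvuII sites (CAGCTG) start at positions 4, 35, 137, 144, 173.
PvuII cuts after base 3 of each site, so after positions 6, 37, 139, 146, 175.
Linear molecule, 5 cuts → 6 fragments:
  1–6 → 6 bp
  7–37 → 31 bp
  38–139 → 102 bp
  140–146 → 7 bp
  147–175 → 29 bp
  176–246 → 71 bp
Sorted largest to smallest: 102, 71, 31, 29, 7, 6 bp.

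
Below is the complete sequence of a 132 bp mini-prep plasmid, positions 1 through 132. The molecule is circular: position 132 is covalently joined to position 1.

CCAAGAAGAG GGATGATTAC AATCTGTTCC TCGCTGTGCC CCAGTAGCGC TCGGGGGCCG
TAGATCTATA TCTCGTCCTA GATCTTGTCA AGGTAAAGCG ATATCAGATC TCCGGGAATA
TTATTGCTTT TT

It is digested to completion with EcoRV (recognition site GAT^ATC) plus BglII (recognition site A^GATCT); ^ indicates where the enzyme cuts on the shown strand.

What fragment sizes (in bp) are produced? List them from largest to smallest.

The EcoRV site (GATATC) starts at position 100.
EcoRV cuts after base 3 of each site, so after position 102.
BglII sites (AGATCT) start at positions 62, 80, 106.
BglII cuts after the first base of each site, so after positions 62, 80, 106.
Combined cut positions: 62, 80, 102, 106.
Circular molecule, 4 cuts → 4 fragments:
  63–80 → 18 bp
  81–102 → 22 bp
  103–106 → 4 bp
  107–132 then 1–62 → 26 + 62 = 88 bp
Sorted largest to smallest: 88, 22, 18, 4 bp.

88, 22, 18, 4 bp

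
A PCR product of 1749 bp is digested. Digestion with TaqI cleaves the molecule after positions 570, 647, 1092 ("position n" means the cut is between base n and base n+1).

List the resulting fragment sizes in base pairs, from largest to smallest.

Linear molecule, 3 cuts → 4 fragments:
  570 − 0 = 570 bp
  647 − 570 = 77 bp
  1092 − 647 = 445 bp
  1749 − 1092 = 657 bp
Sorted largest to smallest: 657, 570, 445, 77 bp.

657, 570, 445, 77 bp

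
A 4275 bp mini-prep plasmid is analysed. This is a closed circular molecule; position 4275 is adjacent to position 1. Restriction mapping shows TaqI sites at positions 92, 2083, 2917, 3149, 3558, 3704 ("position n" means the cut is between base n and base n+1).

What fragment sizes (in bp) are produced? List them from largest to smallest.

Circular molecule, 6 cuts → 6 fragments:
  2083 − 92 = 1991 bp
  2917 − 2083 = 834 bp
  3149 − 2917 = 232 bp
  3558 − 3149 = 409 bp
  3704 − 3558 = 146 bp
  wrap: 4275 − 3704 + 92 = 663 bp
Sorted largest to smallest: 1991, 834, 663, 409, 232, 146 bp.

1991, 834, 663, 409, 232, 146 bp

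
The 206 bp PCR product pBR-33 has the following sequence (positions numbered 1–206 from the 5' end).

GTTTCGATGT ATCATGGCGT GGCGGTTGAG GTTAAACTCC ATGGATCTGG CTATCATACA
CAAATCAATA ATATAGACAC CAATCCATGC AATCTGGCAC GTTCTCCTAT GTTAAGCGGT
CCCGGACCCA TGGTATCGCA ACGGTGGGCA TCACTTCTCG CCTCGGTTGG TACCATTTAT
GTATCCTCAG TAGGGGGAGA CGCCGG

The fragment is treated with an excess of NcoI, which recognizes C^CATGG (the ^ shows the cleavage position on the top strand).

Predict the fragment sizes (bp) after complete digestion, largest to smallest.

89, 78, 39 bp

NcoI sites (CCATGG) start at positions 39, 128.
NcoI cuts after the first base of each site, so after positions 39, 128.
Linear molecule, 2 cuts → 3 fragments:
  1–39 → 39 bp
  40–128 → 89 bp
  129–206 → 78 bp
Sorted largest to smallest: 89, 78, 39 bp.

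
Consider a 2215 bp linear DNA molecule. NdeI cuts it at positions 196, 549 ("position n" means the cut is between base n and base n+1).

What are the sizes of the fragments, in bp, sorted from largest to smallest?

Linear molecule, 2 cuts → 3 fragments:
  196 − 0 = 196 bp
  549 − 196 = 353 bp
  2215 − 549 = 1666 bp
Sorted largest to smallest: 1666, 353, 196 bp.

1666, 353, 196 bp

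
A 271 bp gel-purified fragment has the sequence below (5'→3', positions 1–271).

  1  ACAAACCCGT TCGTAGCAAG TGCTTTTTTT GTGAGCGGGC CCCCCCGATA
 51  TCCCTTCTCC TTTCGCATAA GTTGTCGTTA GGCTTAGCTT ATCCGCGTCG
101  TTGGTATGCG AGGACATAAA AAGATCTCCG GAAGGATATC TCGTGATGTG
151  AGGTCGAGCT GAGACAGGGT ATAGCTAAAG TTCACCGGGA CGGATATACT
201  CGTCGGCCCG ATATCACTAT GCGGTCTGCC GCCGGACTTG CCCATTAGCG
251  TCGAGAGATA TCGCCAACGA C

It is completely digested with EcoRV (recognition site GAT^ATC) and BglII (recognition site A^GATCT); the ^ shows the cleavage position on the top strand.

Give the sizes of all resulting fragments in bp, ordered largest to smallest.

75, 73, 49, 47, 15, 12 bp

EcoRV sites (GATATC) start at positions 47, 135, 210, 257.
EcoRV cuts after base 3 of each site, so after positions 49, 137, 212, 259.
The BglII site (AGATCT) starts at position 122.
BglII cuts after the first base of each site, so after position 122.
Combined cut positions: 49, 122, 137, 212, 259.
Linear molecule, 5 cuts → 6 fragments:
  1–49 → 49 bp
  50–122 → 73 bp
  123–137 → 15 bp
  138–212 → 75 bp
  213–259 → 47 bp
  260–271 → 12 bp
Sorted largest to smallest: 75, 73, 49, 47, 15, 12 bp.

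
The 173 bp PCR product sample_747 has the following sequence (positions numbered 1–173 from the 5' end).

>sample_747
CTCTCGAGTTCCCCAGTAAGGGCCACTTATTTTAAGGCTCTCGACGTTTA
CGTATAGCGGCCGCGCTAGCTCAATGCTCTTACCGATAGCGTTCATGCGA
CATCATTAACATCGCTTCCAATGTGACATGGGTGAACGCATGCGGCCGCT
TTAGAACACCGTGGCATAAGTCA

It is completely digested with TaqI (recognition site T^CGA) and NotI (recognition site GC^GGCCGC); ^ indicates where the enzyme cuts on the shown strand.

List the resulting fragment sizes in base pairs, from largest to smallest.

TaqI sites (TCGA) start at positions 4, 41.
TaqI cuts after the first base of each site, so after positions 4, 41.
NotI sites (GCGGCCGC) start at positions 57, 142.
NotI cuts after base 2 of each site, so after positions 58, 143.
Combined cut positions: 4, 41, 58, 143.
Linear molecule, 4 cuts → 5 fragments:
  1–4 → 4 bp
  5–41 → 37 bp
  42–58 → 17 bp
  59–143 → 85 bp
  144–173 → 30 bp
Sorted largest to smallest: 85, 37, 30, 17, 4 bp.

85, 37, 30, 17, 4 bp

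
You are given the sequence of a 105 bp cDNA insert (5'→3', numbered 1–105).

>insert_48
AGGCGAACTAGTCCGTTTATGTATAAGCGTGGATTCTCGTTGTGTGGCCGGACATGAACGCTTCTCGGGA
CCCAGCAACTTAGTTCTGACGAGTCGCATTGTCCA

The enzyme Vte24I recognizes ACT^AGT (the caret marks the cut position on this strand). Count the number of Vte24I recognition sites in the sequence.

ACTAGT occurs starting at position 7.
Vte24I cuts at 1 site.

1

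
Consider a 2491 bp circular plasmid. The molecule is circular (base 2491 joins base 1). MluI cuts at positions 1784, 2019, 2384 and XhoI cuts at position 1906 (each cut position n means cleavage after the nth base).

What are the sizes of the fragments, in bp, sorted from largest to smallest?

Combined cut positions (sorted): 1784, 1906, 2019, 2384.
Circular molecule, 4 cuts → 4 fragments:
  1906 − 1784 = 122 bp
  2019 − 1906 = 113 bp
  2384 − 2019 = 365 bp
  wrap: 2491 − 2384 + 1784 = 1891 bp
Sorted largest to smallest: 1891, 365, 122, 113 bp.

1891, 365, 122, 113 bp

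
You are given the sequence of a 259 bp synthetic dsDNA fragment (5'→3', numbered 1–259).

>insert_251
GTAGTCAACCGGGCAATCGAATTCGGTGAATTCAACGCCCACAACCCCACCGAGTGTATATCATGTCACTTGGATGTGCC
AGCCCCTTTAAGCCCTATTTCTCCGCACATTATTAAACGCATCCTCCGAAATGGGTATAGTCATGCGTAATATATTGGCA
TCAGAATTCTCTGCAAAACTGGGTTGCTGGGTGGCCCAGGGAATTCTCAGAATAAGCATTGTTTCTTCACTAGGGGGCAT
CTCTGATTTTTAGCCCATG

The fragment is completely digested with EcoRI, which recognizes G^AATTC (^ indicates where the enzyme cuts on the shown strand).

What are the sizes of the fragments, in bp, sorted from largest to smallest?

136, 58, 37, 19, 9 bp

EcoRI sites (GAATTC) start at positions 19, 28, 164, 201.
EcoRI cuts after the first base of each site, so after positions 19, 28, 164, 201.
Linear molecule, 4 cuts → 5 fragments:
  1–19 → 19 bp
  20–28 → 9 bp
  29–164 → 136 bp
  165–201 → 37 bp
  202–259 → 58 bp
Sorted largest to smallest: 136, 58, 37, 19, 9 bp.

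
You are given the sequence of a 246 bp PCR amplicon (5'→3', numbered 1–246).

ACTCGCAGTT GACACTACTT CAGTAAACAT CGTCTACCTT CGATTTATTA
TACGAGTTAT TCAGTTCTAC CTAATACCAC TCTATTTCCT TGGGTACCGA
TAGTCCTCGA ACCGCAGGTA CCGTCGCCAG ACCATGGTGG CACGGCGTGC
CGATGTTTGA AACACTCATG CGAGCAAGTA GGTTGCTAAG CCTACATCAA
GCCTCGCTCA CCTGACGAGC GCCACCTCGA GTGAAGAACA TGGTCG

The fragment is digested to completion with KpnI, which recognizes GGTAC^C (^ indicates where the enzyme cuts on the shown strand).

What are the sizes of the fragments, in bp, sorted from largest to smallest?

125, 97, 24 bp

KpnI sites (GGTACC) start at positions 93, 117.
KpnI cuts after base 5 of each site (before the last base), so after positions 97, 121.
Linear molecule, 2 cuts → 3 fragments:
  1–97 → 97 bp
  98–121 → 24 bp
  122–246 → 125 bp
Sorted largest to smallest: 125, 97, 24 bp.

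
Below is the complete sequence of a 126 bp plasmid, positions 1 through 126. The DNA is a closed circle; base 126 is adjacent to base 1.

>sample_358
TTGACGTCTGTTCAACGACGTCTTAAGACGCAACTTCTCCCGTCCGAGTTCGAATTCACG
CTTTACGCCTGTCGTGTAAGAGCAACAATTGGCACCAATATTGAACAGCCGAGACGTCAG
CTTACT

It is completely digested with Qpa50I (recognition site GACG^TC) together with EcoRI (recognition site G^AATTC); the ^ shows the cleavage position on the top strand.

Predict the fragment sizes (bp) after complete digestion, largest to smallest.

64, 32, 16, 14 bp

Qpa50I sites (GACGTC) start at positions 3, 17, 113.
Qpa50I cuts after base 4 of each site, so after positions 6, 20, 116.
The EcoRI site (GAATTC) starts at position 52.
EcoRI cuts after the first base of each site, so after position 52.
Combined cut positions: 6, 20, 52, 116.
Circular molecule, 4 cuts → 4 fragments:
  7–20 → 14 bp
  21–52 → 32 bp
  53–116 → 64 bp
  117–126 then 1–6 → 10 + 6 = 16 bp
Sorted largest to smallest: 64, 32, 16, 14 bp.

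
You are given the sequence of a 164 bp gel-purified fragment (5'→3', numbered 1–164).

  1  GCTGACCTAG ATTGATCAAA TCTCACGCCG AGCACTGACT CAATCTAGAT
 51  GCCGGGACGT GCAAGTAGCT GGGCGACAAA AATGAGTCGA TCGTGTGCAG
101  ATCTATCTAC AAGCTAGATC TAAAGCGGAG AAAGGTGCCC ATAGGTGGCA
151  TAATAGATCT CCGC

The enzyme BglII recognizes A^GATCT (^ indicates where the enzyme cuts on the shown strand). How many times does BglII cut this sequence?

AGATCT occurs starting at positions 99, 116, 155.
BglII cuts at 3 sites.

3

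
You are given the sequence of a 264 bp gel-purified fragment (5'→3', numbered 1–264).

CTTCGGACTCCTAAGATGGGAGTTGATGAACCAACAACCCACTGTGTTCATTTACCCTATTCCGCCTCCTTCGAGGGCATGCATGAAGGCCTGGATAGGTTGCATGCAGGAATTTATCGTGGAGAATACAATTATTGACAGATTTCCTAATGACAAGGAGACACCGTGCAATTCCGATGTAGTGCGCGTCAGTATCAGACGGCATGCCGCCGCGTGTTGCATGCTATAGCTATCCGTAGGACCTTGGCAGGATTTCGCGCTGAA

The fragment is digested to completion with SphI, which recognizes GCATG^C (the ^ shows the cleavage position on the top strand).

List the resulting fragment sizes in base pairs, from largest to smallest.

SphI sites (GCATGC) start at positions 77, 102, 202, 219.
SphI cuts after base 5 of each site (before the last base), so after positions 81, 106, 206, 223.
Linear molecule, 4 cuts → 5 fragments:
  1–81 → 81 bp
  82–106 → 25 bp
  107–206 → 100 bp
  207–223 → 17 bp
  224–264 → 41 bp
Sorted largest to smallest: 100, 81, 41, 25, 17 bp.

100, 81, 41, 25, 17 bp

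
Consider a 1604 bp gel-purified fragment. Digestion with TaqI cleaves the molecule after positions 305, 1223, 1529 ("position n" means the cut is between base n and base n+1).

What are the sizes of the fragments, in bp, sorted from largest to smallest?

918, 306, 305, 75 bp

Linear molecule, 3 cuts → 4 fragments:
  305 − 0 = 305 bp
  1223 − 305 = 918 bp
  1529 − 1223 = 306 bp
  1604 − 1529 = 75 bp
Sorted largest to smallest: 918, 306, 305, 75 bp.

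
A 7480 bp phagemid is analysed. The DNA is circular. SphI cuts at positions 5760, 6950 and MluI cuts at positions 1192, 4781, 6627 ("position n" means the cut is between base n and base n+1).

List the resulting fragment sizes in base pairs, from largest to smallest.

3589, 1722, 979, 867, 323 bp

Combined cut positions (sorted): 1192, 4781, 5760, 6627, 6950.
Circular molecule, 5 cuts → 5 fragments:
  4781 − 1192 = 3589 bp
  5760 − 4781 = 979 bp
  6627 − 5760 = 867 bp
  6950 − 6627 = 323 bp
  wrap: 7480 − 6950 + 1192 = 1722 bp
Sorted largest to smallest: 3589, 1722, 979, 867, 323 bp.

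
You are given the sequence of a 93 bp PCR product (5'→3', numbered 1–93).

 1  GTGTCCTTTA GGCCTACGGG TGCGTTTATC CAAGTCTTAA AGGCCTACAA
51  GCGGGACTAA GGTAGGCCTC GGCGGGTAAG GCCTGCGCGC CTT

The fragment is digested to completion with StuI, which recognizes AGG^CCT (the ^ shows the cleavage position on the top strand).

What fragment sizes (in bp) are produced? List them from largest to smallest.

31, 23, 15, 12, 12 bp

StuI sites (AGGCCT) start at positions 10, 41, 64, 79.
StuI cuts after base 3 of each site, so after positions 12, 43, 66, 81.
Linear molecule, 4 cuts → 5 fragments:
  1–12 → 12 bp
  13–43 → 31 bp
  44–66 → 23 bp
  67–81 → 15 bp
  82–93 → 12 bp
Sorted largest to smallest: 31, 23, 15, 12, 12 bp.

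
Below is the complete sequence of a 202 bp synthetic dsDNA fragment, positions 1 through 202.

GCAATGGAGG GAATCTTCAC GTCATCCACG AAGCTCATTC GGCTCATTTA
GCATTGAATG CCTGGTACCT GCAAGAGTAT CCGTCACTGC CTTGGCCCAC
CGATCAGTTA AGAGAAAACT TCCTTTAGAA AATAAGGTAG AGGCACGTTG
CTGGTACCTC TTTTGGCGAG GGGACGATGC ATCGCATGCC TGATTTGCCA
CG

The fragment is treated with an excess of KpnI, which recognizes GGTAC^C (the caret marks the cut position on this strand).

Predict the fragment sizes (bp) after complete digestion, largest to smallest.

89, 68, 45 bp

KpnI sites (GGTACC) start at positions 64, 153.
KpnI cuts after base 5 of each site (before the last base), so after positions 68, 157.
Linear molecule, 2 cuts → 3 fragments:
  1–68 → 68 bp
  69–157 → 89 bp
  158–202 → 45 bp
Sorted largest to smallest: 89, 68, 45 bp.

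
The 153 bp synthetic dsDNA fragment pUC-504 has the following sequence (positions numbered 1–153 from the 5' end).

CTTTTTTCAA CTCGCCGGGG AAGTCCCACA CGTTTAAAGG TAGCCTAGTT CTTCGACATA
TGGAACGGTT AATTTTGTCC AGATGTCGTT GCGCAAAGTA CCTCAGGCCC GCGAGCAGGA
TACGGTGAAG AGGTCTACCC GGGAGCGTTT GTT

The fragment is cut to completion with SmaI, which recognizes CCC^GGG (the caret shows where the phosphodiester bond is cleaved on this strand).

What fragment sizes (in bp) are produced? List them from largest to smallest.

The SmaI site (CCCGGG) starts at position 138.
SmaI cuts after base 3 of each site, so after position 140.
Linear molecule, 1 cut → 2 fragments:
  1–140 → 140 bp
  141–153 → 13 bp
Sorted largest to smallest: 140, 13 bp.

140, 13 bp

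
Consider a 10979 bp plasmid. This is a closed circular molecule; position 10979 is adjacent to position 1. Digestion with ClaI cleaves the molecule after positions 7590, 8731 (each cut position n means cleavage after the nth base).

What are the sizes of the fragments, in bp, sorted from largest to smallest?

9838, 1141 bp

Circular molecule, 2 cuts → 2 fragments:
  8731 − 7590 = 1141 bp
  wrap: 10979 − 8731 + 7590 = 9838 bp
Sorted largest to smallest: 9838, 1141 bp.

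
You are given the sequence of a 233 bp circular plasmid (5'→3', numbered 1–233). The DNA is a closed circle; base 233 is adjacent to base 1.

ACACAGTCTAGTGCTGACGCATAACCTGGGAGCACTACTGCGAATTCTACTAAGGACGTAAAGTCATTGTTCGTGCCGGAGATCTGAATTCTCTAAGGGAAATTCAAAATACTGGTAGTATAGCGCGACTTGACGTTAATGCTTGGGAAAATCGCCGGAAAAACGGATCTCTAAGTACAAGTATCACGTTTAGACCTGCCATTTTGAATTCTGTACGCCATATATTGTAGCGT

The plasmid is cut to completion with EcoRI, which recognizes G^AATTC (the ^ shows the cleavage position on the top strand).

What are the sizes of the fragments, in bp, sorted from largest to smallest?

EcoRI sites (GAATTC) start at positions 42, 86, 206.
EcoRI cuts after the first base of each site, so after positions 42, 86, 206.
Circular molecule, 3 cuts → 3 fragments:
  43–86 → 44 bp
  87–206 → 120 bp
  207–233 then 1–42 → 27 + 42 = 69 bp
Sorted largest to smallest: 120, 69, 44 bp.

120, 69, 44 bp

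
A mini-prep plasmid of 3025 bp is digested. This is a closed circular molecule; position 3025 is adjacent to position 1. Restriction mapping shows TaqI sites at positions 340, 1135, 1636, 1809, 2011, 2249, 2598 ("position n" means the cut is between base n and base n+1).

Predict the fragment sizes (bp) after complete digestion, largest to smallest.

795, 767, 501, 349, 238, 202, 173 bp

Circular molecule, 7 cuts → 7 fragments:
  1135 − 340 = 795 bp
  1636 − 1135 = 501 bp
  1809 − 1636 = 173 bp
  2011 − 1809 = 202 bp
  2249 − 2011 = 238 bp
  2598 − 2249 = 349 bp
  wrap: 3025 − 2598 + 340 = 767 bp
Sorted largest to smallest: 795, 767, 501, 349, 238, 202, 173 bp.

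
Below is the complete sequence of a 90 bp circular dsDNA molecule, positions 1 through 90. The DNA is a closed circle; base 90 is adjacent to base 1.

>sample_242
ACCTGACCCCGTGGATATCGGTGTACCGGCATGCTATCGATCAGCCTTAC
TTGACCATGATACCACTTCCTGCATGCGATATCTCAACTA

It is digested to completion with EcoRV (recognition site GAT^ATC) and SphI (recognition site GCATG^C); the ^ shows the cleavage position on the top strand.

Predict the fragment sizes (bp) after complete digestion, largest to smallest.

EcoRV sites (GATATC) start at positions 14, 78.
EcoRV cuts after base 3 of each site, so after positions 16, 80.
SphI sites (GCATGC) start at positions 29, 72.
SphI cuts after base 5 of each site (before the last base), so after positions 33, 76.
Combined cut positions: 16, 33, 76, 80.
Circular molecule, 4 cuts → 4 fragments:
  17–33 → 17 bp
  34–76 → 43 bp
  77–80 → 4 bp
  81–90 then 1–16 → 10 + 16 = 26 bp
Sorted largest to smallest: 43, 26, 17, 4 bp.

43, 26, 17, 4 bp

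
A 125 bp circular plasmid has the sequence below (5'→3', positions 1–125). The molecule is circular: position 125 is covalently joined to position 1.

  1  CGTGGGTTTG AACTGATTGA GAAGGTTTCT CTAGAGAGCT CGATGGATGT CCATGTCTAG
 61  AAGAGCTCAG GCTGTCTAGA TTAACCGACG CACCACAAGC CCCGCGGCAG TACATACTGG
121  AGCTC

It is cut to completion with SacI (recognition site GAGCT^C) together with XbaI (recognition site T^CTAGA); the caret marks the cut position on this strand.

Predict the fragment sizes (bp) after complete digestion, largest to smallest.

SacI sites (GAGCTC) start at positions 36, 63, 120.
SacI cuts after base 5 of each site (before the last base), so after positions 40, 67, 124.
XbaI sites (TCTAGA) start at positions 30, 56, 75.
XbaI cuts after the first base of each site, so after positions 30, 56, 75.
Combined cut positions: 30, 40, 56, 67, 75, 124.
Circular molecule, 6 cuts → 6 fragments:
  31–40 → 10 bp
  41–56 → 16 bp
  57–67 → 11 bp
  68–75 → 8 bp
  76–124 → 49 bp
  125–125 then 1–30 → 1 + 30 = 31 bp
Sorted largest to smallest: 49, 31, 16, 11, 10, 8 bp.

49, 31, 16, 11, 10, 8 bp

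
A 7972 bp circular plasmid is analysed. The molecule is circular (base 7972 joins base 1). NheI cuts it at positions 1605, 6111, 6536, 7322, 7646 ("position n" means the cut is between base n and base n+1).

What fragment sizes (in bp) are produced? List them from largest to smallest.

Circular molecule, 5 cuts → 5 fragments:
  6111 − 1605 = 4506 bp
  6536 − 6111 = 425 bp
  7322 − 6536 = 786 bp
  7646 − 7322 = 324 bp
  wrap: 7972 − 7646 + 1605 = 1931 bp
Sorted largest to smallest: 4506, 1931, 786, 425, 324 bp.

4506, 1931, 786, 425, 324 bp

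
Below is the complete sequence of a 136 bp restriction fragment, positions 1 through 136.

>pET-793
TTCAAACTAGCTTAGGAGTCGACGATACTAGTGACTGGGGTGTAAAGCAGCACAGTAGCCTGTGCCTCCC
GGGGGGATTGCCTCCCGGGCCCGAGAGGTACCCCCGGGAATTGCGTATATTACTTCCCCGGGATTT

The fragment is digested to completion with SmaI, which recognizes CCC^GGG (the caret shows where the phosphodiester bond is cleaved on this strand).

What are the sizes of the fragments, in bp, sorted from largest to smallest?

SmaI sites (CCCGGG) start at positions 68, 84, 103, 127.
SmaI cuts after base 3 of each site, so after positions 70, 86, 105, 129.
Linear molecule, 4 cuts → 5 fragments:
  1–70 → 70 bp
  71–86 → 16 bp
  87–105 → 19 bp
  106–129 → 24 bp
  130–136 → 7 bp
Sorted largest to smallest: 70, 24, 19, 16, 7 bp.

70, 24, 19, 16, 7 bp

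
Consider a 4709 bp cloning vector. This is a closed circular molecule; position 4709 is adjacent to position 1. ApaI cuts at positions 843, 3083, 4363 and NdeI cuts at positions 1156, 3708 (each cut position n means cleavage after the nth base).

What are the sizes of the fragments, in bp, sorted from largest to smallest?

1927, 1189, 655, 625, 313 bp

Combined cut positions (sorted): 843, 1156, 3083, 3708, 4363.
Circular molecule, 5 cuts → 5 fragments:
  1156 − 843 = 313 bp
  3083 − 1156 = 1927 bp
  3708 − 3083 = 625 bp
  4363 − 3708 = 655 bp
  wrap: 4709 − 4363 + 843 = 1189 bp
Sorted largest to smallest: 1927, 1189, 655, 625, 313 bp.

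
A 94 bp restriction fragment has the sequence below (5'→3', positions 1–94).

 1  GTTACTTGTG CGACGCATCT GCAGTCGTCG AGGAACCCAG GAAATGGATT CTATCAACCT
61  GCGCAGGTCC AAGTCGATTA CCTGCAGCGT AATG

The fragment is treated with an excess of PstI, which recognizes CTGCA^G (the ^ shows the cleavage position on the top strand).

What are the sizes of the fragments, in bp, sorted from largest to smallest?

63, 23, 8 bp

PstI sites (CTGCAG) start at positions 19, 82.
PstI cuts after base 5 of each site (before the last base), so after positions 23, 86.
Linear molecule, 2 cuts → 3 fragments:
  1–23 → 23 bp
  24–86 → 63 bp
  87–94 → 8 bp
Sorted largest to smallest: 63, 23, 8 bp.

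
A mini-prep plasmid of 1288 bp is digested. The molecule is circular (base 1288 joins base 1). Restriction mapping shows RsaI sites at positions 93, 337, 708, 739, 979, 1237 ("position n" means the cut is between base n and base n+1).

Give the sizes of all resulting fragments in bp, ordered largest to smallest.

371, 258, 244, 240, 144, 31 bp

Circular molecule, 6 cuts → 6 fragments:
  337 − 93 = 244 bp
  708 − 337 = 371 bp
  739 − 708 = 31 bp
  979 − 739 = 240 bp
  1237 − 979 = 258 bp
  wrap: 1288 − 1237 + 93 = 144 bp
Sorted largest to smallest: 371, 258, 244, 240, 144, 31 bp.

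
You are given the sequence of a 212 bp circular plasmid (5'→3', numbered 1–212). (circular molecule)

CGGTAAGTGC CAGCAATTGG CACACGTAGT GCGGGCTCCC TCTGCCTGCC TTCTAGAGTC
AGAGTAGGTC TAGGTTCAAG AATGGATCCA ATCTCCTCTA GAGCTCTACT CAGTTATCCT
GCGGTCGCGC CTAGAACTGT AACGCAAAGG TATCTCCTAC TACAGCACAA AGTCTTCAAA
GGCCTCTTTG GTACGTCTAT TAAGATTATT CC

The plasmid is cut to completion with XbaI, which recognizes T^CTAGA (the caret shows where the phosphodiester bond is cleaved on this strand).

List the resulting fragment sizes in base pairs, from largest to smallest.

XbaI sites (TCTAGA) start at positions 52, 97.
XbaI cuts after the first base of each site, so after positions 52, 97.
Circular molecule, 2 cuts → 2 fragments:
  53–97 → 45 bp
  98–212 then 1–52 → 115 + 52 = 167 bp
Sorted largest to smallest: 167, 45 bp.

167, 45 bp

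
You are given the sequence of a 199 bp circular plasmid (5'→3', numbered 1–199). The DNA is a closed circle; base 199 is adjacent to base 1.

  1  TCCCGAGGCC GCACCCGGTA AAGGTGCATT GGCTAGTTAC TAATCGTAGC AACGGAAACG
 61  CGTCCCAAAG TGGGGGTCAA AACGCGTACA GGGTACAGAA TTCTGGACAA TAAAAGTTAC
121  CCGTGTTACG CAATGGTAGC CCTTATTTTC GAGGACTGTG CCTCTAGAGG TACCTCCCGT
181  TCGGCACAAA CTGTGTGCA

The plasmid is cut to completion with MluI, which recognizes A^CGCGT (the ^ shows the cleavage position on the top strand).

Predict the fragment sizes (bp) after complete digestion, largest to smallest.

MluI sites (ACGCGT) start at positions 58, 82.
MluI cuts after the first base of each site, so after positions 58, 82.
Circular molecule, 2 cuts → 2 fragments:
  59–82 → 24 bp
  83–199 then 1–58 → 117 + 58 = 175 bp
Sorted largest to smallest: 175, 24 bp.

175, 24 bp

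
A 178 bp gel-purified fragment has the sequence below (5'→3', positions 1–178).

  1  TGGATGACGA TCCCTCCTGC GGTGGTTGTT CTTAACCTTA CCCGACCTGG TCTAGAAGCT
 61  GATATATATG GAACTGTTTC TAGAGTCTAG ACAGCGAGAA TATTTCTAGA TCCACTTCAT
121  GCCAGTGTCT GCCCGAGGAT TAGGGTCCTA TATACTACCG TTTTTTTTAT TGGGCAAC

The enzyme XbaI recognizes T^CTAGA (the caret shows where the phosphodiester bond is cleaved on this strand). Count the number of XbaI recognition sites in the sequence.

TCTAGA occurs starting at positions 51, 79, 86, 105.
XbaI cuts at 4 sites.

4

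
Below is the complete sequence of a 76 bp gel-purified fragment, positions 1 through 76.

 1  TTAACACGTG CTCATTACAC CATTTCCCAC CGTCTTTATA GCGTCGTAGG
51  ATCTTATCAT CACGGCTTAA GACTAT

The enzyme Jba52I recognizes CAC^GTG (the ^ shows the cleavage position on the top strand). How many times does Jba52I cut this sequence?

1

CACGTG occurs starting at position 5.
Jba52I cuts at 1 site.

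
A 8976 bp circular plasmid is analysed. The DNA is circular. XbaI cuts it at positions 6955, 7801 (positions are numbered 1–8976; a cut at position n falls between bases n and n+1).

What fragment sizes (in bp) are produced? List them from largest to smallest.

Circular molecule, 2 cuts → 2 fragments:
  7801 − 6955 = 846 bp
  wrap: 8976 − 7801 + 6955 = 8130 bp
Sorted largest to smallest: 8130, 846 bp.

8130, 846 bp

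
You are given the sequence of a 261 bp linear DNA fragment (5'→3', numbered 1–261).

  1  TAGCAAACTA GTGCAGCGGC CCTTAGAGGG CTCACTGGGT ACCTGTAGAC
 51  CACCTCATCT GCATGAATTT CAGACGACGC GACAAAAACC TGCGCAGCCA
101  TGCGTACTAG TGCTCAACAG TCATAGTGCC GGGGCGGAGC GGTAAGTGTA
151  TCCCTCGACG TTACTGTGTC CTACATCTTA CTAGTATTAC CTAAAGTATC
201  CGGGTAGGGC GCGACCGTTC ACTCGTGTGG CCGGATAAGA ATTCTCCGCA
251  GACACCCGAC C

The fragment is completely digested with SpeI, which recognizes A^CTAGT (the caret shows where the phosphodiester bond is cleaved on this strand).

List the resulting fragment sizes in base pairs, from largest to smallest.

99, 81, 74, 7 bp

SpeI sites (ACTAGT) start at positions 7, 106, 180.
SpeI cuts after the first base of each site, so after positions 7, 106, 180.
Linear molecule, 3 cuts → 4 fragments:
  1–7 → 7 bp
  8–106 → 99 bp
  107–180 → 74 bp
  181–261 → 81 bp
Sorted largest to smallest: 99, 81, 74, 7 bp.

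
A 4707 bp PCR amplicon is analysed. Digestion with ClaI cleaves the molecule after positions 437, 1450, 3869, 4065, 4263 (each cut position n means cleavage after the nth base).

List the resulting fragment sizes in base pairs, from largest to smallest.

Linear molecule, 5 cuts → 6 fragments:
  437 − 0 = 437 bp
  1450 − 437 = 1013 bp
  3869 − 1450 = 2419 bp
  4065 − 3869 = 196 bp
  4263 − 4065 = 198 bp
  4707 − 4263 = 444 bp
Sorted largest to smallest: 2419, 1013, 444, 437, 198, 196 bp.

2419, 1013, 444, 437, 198, 196 bp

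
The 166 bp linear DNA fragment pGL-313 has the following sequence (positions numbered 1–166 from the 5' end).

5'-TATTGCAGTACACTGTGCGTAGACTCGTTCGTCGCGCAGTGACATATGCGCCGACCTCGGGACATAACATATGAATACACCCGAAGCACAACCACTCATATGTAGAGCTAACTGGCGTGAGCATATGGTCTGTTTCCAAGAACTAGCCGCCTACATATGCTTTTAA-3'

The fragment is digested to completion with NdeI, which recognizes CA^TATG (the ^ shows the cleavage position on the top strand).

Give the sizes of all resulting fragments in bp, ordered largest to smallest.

44, 32, 29, 25, 25, 11 bp

NdeI sites (CATATG) start at positions 43, 68, 97, 122, 154.
NdeI cuts after base 2 of each site, so after positions 44, 69, 98, 123, 155.
Linear molecule, 5 cuts → 6 fragments:
  1–44 → 44 bp
  45–69 → 25 bp
  70–98 → 29 bp
  99–123 → 25 bp
  124–155 → 32 bp
  156–166 → 11 bp
Sorted largest to smallest: 44, 32, 29, 25, 25, 11 bp.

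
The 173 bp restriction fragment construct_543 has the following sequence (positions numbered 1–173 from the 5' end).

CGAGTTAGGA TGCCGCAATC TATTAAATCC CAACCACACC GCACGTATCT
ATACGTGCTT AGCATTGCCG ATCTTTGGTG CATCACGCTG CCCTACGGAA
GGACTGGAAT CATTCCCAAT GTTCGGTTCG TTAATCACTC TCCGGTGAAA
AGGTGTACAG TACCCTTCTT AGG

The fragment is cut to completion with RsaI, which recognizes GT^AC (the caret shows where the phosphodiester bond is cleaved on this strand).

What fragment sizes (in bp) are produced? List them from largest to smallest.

RsaI sites (GTAC) start at positions 155, 160.
RsaI cuts after base 2 of each site, so after positions 156, 161.
Linear molecule, 2 cuts → 3 fragments:
  1–156 → 156 bp
  157–161 → 5 bp
  162–173 → 12 bp
Sorted largest to smallest: 156, 12, 5 bp.

156, 12, 5 bp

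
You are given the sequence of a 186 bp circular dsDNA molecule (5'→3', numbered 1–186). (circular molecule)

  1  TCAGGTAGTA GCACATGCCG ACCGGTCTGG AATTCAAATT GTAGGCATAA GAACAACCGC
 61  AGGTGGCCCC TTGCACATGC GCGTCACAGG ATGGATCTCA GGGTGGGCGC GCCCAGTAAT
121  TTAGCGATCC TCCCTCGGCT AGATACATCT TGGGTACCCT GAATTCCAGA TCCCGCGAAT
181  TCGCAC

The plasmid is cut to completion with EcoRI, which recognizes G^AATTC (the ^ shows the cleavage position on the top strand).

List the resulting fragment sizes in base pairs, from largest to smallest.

131, 39, 16 bp

EcoRI sites (GAATTC) start at positions 30, 161, 177.
EcoRI cuts after the first base of each site, so after positions 30, 161, 177.
Circular molecule, 3 cuts → 3 fragments:
  31–161 → 131 bp
  162–177 → 16 bp
  178–186 then 1–30 → 9 + 30 = 39 bp
Sorted largest to smallest: 131, 39, 16 bp.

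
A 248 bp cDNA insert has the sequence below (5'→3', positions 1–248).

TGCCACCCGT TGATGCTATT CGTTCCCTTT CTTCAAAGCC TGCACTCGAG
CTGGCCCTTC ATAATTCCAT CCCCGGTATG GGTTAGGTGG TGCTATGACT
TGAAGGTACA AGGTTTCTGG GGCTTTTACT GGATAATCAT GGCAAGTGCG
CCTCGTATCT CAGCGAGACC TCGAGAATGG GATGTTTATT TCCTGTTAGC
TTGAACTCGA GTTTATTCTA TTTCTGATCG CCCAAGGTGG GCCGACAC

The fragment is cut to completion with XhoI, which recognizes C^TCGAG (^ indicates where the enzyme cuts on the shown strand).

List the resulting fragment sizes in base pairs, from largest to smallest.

125, 45, 42, 36 bp

XhoI sites (CTCGAG) start at positions 45, 170, 206.
XhoI cuts after the first base of each site, so after positions 45, 170, 206.
Linear molecule, 3 cuts → 4 fragments:
  1–45 → 45 bp
  46–170 → 125 bp
  171–206 → 36 bp
  207–248 → 42 bp
Sorted largest to smallest: 125, 45, 42, 36 bp.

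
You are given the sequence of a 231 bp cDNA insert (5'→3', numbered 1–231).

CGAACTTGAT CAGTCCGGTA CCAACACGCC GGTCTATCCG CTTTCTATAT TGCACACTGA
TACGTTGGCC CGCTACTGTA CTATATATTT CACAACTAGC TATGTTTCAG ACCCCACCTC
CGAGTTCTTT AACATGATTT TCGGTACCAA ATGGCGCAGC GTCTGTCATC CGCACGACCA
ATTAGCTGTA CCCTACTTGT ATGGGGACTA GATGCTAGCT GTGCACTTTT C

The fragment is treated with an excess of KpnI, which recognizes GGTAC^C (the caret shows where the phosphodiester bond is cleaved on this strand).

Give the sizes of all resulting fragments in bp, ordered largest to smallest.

126, 84, 21 bp

KpnI sites (GGTACC) start at positions 17, 143.
KpnI cuts after base 5 of each site (before the last base), so after positions 21, 147.
Linear molecule, 2 cuts → 3 fragments:
  1–21 → 21 bp
  22–147 → 126 bp
  148–231 → 84 bp
Sorted largest to smallest: 126, 84, 21 bp.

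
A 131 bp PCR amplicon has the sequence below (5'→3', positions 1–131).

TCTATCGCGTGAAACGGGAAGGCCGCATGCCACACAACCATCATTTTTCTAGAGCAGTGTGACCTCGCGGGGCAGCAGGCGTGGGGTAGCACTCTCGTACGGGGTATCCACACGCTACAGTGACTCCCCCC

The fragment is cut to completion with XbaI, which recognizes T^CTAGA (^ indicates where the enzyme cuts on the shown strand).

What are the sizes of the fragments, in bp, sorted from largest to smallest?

83, 48 bp

The XbaI site (TCTAGA) starts at position 48.
XbaI cuts after the first base of each site, so after position 48.
Linear molecule, 1 cut → 2 fragments:
  1–48 → 48 bp
  49–131 → 83 bp
Sorted largest to smallest: 83, 48 bp.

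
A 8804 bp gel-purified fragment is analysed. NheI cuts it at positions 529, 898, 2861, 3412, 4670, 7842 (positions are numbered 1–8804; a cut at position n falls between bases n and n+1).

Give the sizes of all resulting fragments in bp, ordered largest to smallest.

3172, 1963, 1258, 962, 551, 529, 369 bp

Linear molecule, 6 cuts → 7 fragments:
  529 − 0 = 529 bp
  898 − 529 = 369 bp
  2861 − 898 = 1963 bp
  3412 − 2861 = 551 bp
  4670 − 3412 = 1258 bp
  7842 − 4670 = 3172 bp
  8804 − 7842 = 962 bp
Sorted largest to smallest: 3172, 1963, 1258, 962, 551, 529, 369 bp.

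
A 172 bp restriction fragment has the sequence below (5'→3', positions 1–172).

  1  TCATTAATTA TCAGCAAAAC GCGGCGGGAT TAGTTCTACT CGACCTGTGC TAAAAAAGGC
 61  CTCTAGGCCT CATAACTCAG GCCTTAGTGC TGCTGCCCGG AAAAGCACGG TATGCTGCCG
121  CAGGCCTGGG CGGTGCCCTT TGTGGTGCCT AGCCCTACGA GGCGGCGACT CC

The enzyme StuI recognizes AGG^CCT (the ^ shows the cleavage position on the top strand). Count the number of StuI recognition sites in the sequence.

AGGCCT occurs starting at positions 57, 65, 79, 122.
StuI cuts at 4 sites.

4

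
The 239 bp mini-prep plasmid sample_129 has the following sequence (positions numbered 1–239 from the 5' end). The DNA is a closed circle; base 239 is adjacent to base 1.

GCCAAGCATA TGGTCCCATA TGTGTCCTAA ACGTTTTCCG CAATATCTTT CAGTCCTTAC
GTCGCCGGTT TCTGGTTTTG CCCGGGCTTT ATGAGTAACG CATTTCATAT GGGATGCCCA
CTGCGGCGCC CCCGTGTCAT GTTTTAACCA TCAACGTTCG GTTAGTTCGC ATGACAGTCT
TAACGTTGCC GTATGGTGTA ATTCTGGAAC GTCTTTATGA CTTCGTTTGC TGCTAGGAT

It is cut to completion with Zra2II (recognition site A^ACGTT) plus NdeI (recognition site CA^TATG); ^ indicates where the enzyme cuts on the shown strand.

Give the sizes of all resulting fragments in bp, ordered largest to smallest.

Zra2II sites (AACGTT) start at positions 30, 153, 182.
Zra2II cuts after the first base of each site, so after positions 30, 153, 182.
NdeI sites (CATATG) start at positions 7, 17, 106.
NdeI cuts after base 2 of each site, so after positions 8, 18, 107.
Combined cut positions: 8, 18, 30, 107, 153, 182.
Circular molecule, 6 cuts → 6 fragments:
  9–18 → 10 bp
  19–30 → 12 bp
  31–107 → 77 bp
  108–153 → 46 bp
  154–182 → 29 bp
  183–239 then 1–8 → 57 + 8 = 65 bp
Sorted largest to smallest: 77, 65, 46, 29, 12, 10 bp.

77, 65, 46, 29, 12, 10 bp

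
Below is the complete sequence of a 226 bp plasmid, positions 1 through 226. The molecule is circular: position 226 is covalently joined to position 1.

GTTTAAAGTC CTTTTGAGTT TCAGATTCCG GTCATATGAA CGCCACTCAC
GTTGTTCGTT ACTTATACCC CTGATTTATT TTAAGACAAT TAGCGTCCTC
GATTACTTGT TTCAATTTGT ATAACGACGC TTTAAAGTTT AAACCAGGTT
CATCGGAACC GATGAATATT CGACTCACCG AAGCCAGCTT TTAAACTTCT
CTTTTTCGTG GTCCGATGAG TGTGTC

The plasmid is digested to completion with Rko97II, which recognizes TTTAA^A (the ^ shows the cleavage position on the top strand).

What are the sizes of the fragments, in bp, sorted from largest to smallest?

129, 52, 38, 7 bp

Rko97II sites (TTTAAA) start at positions 2, 131, 138, 190.
Rko97II cuts after base 5 of each site (before the last base), so after positions 6, 135, 142, 194.
Circular molecule, 4 cuts → 4 fragments:
  7–135 → 129 bp
  136–142 → 7 bp
  143–194 → 52 bp
  195–226 then 1–6 → 32 + 6 = 38 bp
Sorted largest to smallest: 129, 52, 38, 7 bp.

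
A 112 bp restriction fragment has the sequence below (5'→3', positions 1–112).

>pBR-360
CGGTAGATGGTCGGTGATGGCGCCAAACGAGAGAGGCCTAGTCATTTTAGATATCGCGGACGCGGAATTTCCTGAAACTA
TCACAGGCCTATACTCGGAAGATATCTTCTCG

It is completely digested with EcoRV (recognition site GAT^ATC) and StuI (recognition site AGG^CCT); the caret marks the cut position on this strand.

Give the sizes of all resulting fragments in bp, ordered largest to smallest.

36, 35, 16, 16, 9 bp

EcoRV sites (GATATC) start at positions 50, 101.
EcoRV cuts after base 3 of each site, so after positions 52, 103.
StuI sites (AGGCCT) start at positions 34, 85.
StuI cuts after base 3 of each site, so after positions 36, 87.
Combined cut positions: 36, 52, 87, 103.
Linear molecule, 4 cuts → 5 fragments:
  1–36 → 36 bp
  37–52 → 16 bp
  53–87 → 35 bp
  88–103 → 16 bp
  104–112 → 9 bp
Sorted largest to smallest: 36, 35, 16, 16, 9 bp.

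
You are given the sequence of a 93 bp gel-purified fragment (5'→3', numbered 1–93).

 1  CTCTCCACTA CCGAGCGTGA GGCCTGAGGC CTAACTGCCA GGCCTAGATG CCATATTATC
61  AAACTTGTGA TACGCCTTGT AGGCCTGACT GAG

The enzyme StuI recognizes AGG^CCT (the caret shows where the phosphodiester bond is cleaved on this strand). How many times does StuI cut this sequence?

4

AGGCCT occurs starting at positions 20, 27, 40, 81.
StuI cuts at 4 sites.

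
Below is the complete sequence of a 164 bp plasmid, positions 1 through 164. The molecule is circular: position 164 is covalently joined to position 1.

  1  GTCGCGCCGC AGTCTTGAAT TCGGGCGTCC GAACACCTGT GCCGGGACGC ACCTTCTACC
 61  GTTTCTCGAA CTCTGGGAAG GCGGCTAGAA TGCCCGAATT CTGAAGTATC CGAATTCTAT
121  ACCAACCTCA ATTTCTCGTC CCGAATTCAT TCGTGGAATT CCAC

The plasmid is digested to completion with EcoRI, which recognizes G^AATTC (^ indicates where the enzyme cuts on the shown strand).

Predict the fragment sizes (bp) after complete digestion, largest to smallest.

79, 31, 25, 16, 13 bp

EcoRI sites (GAATTC) start at positions 17, 96, 112, 143, 156.
EcoRI cuts after the first base of each site, so after positions 17, 96, 112, 143, 156.
Circular molecule, 5 cuts → 5 fragments:
  18–96 → 79 bp
  97–112 → 16 bp
  113–143 → 31 bp
  144–156 → 13 bp
  157–164 then 1–17 → 8 + 17 = 25 bp
Sorted largest to smallest: 79, 31, 25, 16, 13 bp.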